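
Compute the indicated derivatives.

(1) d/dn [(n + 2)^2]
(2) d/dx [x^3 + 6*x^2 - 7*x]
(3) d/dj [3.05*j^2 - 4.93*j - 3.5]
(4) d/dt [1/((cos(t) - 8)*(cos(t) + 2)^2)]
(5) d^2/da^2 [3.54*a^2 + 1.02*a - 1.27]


(1) = 2*n + 4
(2) = 3*x^2 + 12*x - 7
(3) = 6.1*j - 4.93
(4) = (3*cos(t) - 14)*sin(t)/((cos(t) - 8)^2*(cos(t) + 2)^3)
(5) = 7.08000000000000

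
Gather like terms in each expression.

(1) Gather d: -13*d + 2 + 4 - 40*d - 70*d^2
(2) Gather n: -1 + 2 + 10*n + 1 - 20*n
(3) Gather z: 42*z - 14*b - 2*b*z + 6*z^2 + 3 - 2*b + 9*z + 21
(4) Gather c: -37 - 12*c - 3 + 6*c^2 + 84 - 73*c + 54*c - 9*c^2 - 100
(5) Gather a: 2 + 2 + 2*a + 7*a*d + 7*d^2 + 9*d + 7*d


(1) = -70*d^2 - 53*d + 6
(2) = 2 - 10*n
(3) = -16*b + 6*z^2 + z*(51 - 2*b) + 24
(4) = -3*c^2 - 31*c - 56
(5) = a*(7*d + 2) + 7*d^2 + 16*d + 4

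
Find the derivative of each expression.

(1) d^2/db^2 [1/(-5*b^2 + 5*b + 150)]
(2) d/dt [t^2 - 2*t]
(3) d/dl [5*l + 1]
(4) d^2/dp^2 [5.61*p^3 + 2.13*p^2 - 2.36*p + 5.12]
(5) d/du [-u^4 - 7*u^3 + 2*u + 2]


(1) = 2*(-b^2 + b + (2*b - 1)^2 + 30)/(5*(-b^2 + b + 30)^3)
(2) = 2*t - 2
(3) = 5
(4) = 33.66*p + 4.26
(5) = -4*u^3 - 21*u^2 + 2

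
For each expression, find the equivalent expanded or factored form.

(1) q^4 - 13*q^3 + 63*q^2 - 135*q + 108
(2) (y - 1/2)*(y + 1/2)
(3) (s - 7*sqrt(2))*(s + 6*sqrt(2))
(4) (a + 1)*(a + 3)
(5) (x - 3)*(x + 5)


(1) = (q - 4)*(q - 3)^3
(2) = y^2 - 1/4
(3) = s^2 - sqrt(2)*s - 84
(4) = a^2 + 4*a + 3
(5) = x^2 + 2*x - 15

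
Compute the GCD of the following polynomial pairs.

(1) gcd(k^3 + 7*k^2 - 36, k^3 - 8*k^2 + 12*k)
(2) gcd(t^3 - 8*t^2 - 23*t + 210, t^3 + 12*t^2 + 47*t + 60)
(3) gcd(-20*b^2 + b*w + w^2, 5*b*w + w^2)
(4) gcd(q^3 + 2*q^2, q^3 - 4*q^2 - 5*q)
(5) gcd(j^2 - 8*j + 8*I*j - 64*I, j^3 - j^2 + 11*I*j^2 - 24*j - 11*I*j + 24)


(1) = gcd((k - 2)*(k + 3)*(k + 6), k*(k - 6)*(k - 2)) = k - 2
(2) = t + 5
(3) = gcd((-4*b + w)*(5*b + w), w*(5*b + w)) = 5*b + w
(4) = gcd(q^2*(q + 2), q*(q - 5)*(q + 1)) = q
(5) = gcd((j - 8)*(j + 8*I), (j - 1)*(j + 3*I)*(j + 8*I)) = j + 8*I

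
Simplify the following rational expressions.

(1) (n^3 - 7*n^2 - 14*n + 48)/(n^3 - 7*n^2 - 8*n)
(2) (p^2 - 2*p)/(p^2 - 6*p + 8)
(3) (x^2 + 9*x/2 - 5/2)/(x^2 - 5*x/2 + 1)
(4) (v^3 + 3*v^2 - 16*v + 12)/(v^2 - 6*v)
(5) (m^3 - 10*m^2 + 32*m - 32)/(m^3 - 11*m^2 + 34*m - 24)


(1) = (n^2 + n - 6)/(n^2 + n)
(2) = p/(p - 4)
(3) = (x + 5)/(x - 2)
(4) = (v^3 + 3*v^2 - 16*v + 12)/(v^2 - 6*v)
(5) = (m^2 - 6*m + 8)/(m^2 - 7*m + 6)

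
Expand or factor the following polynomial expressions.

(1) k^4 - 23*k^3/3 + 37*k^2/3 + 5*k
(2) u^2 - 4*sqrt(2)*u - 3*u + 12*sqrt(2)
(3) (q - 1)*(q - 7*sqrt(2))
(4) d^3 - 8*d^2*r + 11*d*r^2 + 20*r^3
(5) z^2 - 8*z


(1) = k*(k - 5)*(k - 3)*(k + 1/3)
(2) = (u - 3)*(u - 4*sqrt(2))
(3) = q^2 - 7*sqrt(2)*q - q + 7*sqrt(2)
(4) = (d - 5*r)*(d - 4*r)*(d + r)
(5) = z*(z - 8)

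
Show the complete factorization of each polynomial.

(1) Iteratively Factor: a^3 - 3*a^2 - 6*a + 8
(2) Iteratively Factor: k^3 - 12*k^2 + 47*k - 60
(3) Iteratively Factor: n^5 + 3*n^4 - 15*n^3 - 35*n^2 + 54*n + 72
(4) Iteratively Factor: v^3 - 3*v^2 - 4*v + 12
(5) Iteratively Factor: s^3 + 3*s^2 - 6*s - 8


(1) = (a - 4)*(a^2 + a - 2) = (a - 4)*(a - 1)*(a + 2)
(2) = (k - 3)*(k^2 - 9*k + 20) = (k - 5)*(k - 3)*(k - 4)
(3) = (n + 4)*(n^4 - n^3 - 11*n^2 + 9*n + 18) = (n - 2)*(n + 4)*(n^3 + n^2 - 9*n - 9) = (n - 3)*(n - 2)*(n + 4)*(n^2 + 4*n + 3) = (n - 3)*(n - 2)*(n + 3)*(n + 4)*(n + 1)
(4) = (v - 3)*(v^2 - 4) = (v - 3)*(v - 2)*(v + 2)
(5) = (s + 1)*(s^2 + 2*s - 8) = (s - 2)*(s + 1)*(s + 4)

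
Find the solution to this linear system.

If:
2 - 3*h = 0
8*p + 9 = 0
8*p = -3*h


Then:
No Solution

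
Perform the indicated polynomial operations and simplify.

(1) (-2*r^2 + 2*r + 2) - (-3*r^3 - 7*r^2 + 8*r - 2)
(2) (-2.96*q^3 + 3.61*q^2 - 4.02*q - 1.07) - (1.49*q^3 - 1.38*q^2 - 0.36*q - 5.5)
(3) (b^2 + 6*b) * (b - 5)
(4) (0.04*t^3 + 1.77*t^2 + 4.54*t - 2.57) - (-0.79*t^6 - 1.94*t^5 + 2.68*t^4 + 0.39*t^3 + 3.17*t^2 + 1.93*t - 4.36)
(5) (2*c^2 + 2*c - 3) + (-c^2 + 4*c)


(1) = 3*r^3 + 5*r^2 - 6*r + 4
(2) = -4.45*q^3 + 4.99*q^2 - 3.66*q + 4.43
(3) = b^3 + b^2 - 30*b
(4) = 0.79*t^6 + 1.94*t^5 - 2.68*t^4 - 0.35*t^3 - 1.4*t^2 + 2.61*t + 1.79
(5) = c^2 + 6*c - 3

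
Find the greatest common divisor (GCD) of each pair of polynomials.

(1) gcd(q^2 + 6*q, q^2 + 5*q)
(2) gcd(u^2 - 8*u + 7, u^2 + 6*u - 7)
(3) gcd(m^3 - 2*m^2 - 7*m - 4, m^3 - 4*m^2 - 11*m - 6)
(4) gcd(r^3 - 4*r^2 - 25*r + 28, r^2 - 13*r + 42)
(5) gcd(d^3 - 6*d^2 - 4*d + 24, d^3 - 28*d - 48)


(1) = gcd(q*(q + 6), q*(q + 5)) = q
(2) = u - 1
(3) = gcd((m - 4)*(m + 1)^2, (m - 6)*(m + 1)^2) = m^2 + 2*m + 1
(4) = r - 7
(5) = d^2 - 4*d - 12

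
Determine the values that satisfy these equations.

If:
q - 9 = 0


Then:
q = 9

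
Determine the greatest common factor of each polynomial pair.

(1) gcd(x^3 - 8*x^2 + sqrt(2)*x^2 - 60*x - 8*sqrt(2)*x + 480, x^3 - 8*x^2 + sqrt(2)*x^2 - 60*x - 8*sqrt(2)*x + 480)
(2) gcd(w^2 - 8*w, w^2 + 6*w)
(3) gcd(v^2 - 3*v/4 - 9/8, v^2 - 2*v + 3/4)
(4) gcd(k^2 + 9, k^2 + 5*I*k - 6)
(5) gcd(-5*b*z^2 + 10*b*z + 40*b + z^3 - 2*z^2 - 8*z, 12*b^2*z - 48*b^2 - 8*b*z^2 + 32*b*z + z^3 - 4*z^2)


(1) = x^3 + x^2*(-8 + sqrt(2)) + x*(-60 - 8*sqrt(2)) + 480
(2) = w
(3) = gcd((v - 3/2)*(v + 3/4), (v - 3/2)*(v - 1/2)) = v - 3/2
(4) = gcd((k - 3*I)*(k + 3*I), (k + 2*I)*(k + 3*I)) = k + 3*I
(5) = z - 4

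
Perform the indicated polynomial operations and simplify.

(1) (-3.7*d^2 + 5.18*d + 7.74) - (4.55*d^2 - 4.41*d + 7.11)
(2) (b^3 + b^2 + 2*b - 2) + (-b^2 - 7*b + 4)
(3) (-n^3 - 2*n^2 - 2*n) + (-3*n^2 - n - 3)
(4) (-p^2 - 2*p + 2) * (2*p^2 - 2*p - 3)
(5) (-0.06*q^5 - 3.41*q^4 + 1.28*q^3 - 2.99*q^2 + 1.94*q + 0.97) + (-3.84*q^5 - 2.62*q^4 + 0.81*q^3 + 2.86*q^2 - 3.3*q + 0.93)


(1) = -8.25*d^2 + 9.59*d + 0.63
(2) = b^3 - 5*b + 2
(3) = -n^3 - 5*n^2 - 3*n - 3
(4) = -2*p^4 - 2*p^3 + 11*p^2 + 2*p - 6
(5) = -3.9*q^5 - 6.03*q^4 + 2.09*q^3 - 0.13*q^2 - 1.36*q + 1.9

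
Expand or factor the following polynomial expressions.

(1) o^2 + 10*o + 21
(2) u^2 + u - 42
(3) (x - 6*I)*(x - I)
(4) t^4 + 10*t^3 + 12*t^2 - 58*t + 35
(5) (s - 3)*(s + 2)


(1) = (o + 3)*(o + 7)
(2) = (u - 6)*(u + 7)
(3) = x^2 - 7*I*x - 6
(4) = (t - 1)^2*(t + 5)*(t + 7)
(5) = s^2 - s - 6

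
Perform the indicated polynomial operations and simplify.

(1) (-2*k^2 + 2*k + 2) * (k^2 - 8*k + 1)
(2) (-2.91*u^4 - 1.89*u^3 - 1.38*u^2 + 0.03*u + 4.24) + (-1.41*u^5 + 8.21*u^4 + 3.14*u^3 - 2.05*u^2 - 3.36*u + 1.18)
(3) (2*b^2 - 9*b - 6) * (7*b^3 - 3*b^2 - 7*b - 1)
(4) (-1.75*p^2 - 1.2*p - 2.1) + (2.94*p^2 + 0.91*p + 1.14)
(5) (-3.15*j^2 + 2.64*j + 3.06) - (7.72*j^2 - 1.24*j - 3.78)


(1) = -2*k^4 + 18*k^3 - 16*k^2 - 14*k + 2
(2) = -1.41*u^5 + 5.3*u^4 + 1.25*u^3 - 3.43*u^2 - 3.33*u + 5.42
(3) = 14*b^5 - 69*b^4 - 29*b^3 + 79*b^2 + 51*b + 6
(4) = 1.19*p^2 - 0.29*p - 0.96
(5) = -10.87*j^2 + 3.88*j + 6.84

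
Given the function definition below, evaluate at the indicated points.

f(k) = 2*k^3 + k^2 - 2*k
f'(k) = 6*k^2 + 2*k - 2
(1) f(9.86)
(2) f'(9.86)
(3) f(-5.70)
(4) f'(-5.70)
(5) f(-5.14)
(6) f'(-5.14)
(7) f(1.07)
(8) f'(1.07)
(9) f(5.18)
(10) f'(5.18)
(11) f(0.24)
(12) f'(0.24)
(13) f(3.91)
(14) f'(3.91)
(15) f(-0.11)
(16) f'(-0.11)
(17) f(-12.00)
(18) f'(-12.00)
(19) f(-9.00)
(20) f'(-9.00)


(1) = 1994.67
(2) = 601.04
(3) = -326.50
(4) = 181.54
(5) = -234.89
(6) = 146.24
(7) = 1.45
(8) = 7.01
(9) = 294.46
(10) = 169.35
(11) = -0.39
(12) = -1.17
(13) = 127.02
(14) = 97.55
(15) = 0.23
(16) = -2.15
(17) = -3288.00
(18) = 838.00
(19) = -1359.00
(20) = 466.00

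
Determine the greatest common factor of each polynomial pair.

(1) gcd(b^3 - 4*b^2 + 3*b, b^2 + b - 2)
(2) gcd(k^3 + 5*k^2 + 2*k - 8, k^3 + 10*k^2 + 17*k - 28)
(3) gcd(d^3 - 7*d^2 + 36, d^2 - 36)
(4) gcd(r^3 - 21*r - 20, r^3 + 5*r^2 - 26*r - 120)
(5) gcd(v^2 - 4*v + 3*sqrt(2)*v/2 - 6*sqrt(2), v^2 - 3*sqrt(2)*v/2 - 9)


(1) = gcd(b*(b - 3)*(b - 1), (b - 1)*(b + 2)) = b - 1
(2) = gcd((k - 1)*(k + 2)*(k + 4), (k - 1)*(k + 4)*(k + 7)) = k^2 + 3*k - 4
(3) = d - 6
(4) = gcd((r - 5)*(r + 1)*(r + 4), (r - 5)*(r + 4)*(r + 6)) = r^2 - r - 20
(5) = v + 3*sqrt(2)/2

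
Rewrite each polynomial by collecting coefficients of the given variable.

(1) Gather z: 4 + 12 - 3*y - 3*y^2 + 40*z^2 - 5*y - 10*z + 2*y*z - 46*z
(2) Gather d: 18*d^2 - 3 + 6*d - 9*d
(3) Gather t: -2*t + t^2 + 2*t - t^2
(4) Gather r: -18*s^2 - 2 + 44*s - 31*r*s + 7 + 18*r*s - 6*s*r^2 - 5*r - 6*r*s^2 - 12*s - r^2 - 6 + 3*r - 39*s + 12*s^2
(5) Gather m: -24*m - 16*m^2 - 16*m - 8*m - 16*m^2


(1) = -3*y^2 - 8*y + 40*z^2 + z*(2*y - 56) + 16
(2) = 18*d^2 - 3*d - 3
(3) = 0
(4) = r^2*(-6*s - 1) + r*(-6*s^2 - 13*s - 2) - 6*s^2 - 7*s - 1
(5) = -32*m^2 - 48*m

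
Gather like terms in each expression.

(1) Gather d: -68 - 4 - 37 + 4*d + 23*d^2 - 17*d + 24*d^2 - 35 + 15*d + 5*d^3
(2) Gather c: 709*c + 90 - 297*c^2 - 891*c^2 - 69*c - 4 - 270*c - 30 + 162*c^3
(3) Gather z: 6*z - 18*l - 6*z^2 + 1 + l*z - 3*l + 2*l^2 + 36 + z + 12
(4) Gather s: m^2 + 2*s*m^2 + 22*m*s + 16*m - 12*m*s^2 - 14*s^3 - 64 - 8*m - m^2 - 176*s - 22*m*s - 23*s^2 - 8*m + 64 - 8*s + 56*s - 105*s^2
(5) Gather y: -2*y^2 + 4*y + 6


(1) = 5*d^3 + 47*d^2 + 2*d - 144
(2) = 162*c^3 - 1188*c^2 + 370*c + 56
(3) = 2*l^2 - 21*l - 6*z^2 + z*(l + 7) + 49
(4) = -14*s^3 + s^2*(-12*m - 128) + s*(2*m^2 - 128)
(5) = -2*y^2 + 4*y + 6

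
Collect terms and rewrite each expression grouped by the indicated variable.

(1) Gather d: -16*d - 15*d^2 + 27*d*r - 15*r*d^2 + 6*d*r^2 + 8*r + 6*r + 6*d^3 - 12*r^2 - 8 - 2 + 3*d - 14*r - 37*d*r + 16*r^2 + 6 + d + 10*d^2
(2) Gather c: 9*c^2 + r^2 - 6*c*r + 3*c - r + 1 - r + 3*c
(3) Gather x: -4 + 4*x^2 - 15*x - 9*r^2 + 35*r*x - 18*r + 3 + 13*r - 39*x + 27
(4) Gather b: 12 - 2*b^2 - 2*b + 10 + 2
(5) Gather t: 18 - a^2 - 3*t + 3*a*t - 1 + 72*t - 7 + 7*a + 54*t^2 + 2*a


(1) = 6*d^3 + d^2*(-15*r - 5) + d*(6*r^2 - 10*r - 12) + 4*r^2 - 4
(2) = 9*c^2 + c*(6 - 6*r) + r^2 - 2*r + 1
(3) = -9*r^2 - 5*r + 4*x^2 + x*(35*r - 54) + 26
(4) = -2*b^2 - 2*b + 24
(5) = -a^2 + 9*a + 54*t^2 + t*(3*a + 69) + 10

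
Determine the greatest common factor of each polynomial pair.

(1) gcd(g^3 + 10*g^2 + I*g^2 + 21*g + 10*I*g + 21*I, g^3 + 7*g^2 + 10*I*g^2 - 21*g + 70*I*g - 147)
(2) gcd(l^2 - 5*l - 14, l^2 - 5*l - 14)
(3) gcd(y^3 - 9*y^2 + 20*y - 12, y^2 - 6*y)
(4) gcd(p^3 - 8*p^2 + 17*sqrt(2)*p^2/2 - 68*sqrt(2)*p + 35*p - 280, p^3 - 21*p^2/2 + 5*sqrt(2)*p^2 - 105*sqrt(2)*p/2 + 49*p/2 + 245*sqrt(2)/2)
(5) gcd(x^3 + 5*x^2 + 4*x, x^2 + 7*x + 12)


(1) = g + 7
(2) = gcd((l - 7)*(l + 2), (l - 7)*(l + 2)) = l^2 - 5*l - 14
(3) = gcd((y - 6)*(y - 2)*(y - 1), y*(y - 6)) = y - 6
(4) = p + 5*sqrt(2)
(5) = x + 4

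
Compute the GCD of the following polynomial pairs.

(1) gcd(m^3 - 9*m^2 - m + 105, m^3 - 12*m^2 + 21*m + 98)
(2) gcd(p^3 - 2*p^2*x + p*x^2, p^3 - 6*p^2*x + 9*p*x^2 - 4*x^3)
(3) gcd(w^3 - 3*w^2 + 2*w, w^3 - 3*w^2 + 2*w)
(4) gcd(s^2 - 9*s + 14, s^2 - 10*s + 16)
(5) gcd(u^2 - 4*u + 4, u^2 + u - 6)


(1) = m - 7
(2) = gcd(p*(p - x)^2, (p - 4*x)*(p - x)^2) = p^2 - 2*p*x + x^2
(3) = gcd(w*(w - 2)*(w - 1), w*(w - 2)*(w - 1)) = w^3 - 3*w^2 + 2*w
(4) = gcd((s - 7)*(s - 2), (s - 8)*(s - 2)) = s - 2
(5) = u - 2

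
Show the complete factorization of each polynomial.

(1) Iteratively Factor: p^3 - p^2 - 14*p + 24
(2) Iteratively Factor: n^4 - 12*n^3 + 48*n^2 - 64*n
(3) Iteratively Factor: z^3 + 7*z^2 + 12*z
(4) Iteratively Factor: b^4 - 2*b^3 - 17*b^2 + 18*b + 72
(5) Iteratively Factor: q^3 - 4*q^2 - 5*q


(1) = (p + 4)*(p^2 - 5*p + 6) = (p - 2)*(p + 4)*(p - 3)
(2) = (n - 4)*(n^3 - 8*n^2 + 16*n) = (n - 4)^2*(n^2 - 4*n) = n*(n - 4)^2*(n - 4)
(3) = (z + 4)*(z^2 + 3*z) = (z + 3)*(z + 4)*(z)
(4) = (b - 3)*(b^3 + b^2 - 14*b - 24) = (b - 3)*(b + 2)*(b^2 - b - 12) = (b - 3)*(b + 2)*(b + 3)*(b - 4)
(5) = (q + 1)*(q^2 - 5*q) = (q - 5)*(q + 1)*(q)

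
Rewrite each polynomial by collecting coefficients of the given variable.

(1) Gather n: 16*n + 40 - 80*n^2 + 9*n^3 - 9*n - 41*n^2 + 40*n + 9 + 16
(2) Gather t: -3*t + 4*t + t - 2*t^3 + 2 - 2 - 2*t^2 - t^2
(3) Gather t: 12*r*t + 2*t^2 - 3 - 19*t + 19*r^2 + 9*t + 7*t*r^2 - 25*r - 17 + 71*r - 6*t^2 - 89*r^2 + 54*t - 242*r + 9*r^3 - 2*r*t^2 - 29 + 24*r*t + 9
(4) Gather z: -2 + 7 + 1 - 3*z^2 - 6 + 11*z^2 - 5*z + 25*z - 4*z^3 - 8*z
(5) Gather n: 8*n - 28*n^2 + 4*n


(1) = 9*n^3 - 121*n^2 + 47*n + 65
(2) = -2*t^3 - 3*t^2 + 2*t
(3) = 9*r^3 - 70*r^2 - 196*r + t^2*(-2*r - 4) + t*(7*r^2 + 36*r + 44) - 40
(4) = -4*z^3 + 8*z^2 + 12*z
(5) = -28*n^2 + 12*n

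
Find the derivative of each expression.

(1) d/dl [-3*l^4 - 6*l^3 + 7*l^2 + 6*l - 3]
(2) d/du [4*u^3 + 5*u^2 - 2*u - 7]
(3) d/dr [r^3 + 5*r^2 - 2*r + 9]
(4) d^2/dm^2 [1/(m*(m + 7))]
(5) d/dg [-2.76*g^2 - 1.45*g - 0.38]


(1) = -12*l^3 - 18*l^2 + 14*l + 6
(2) = 12*u^2 + 10*u - 2
(3) = 3*r^2 + 10*r - 2
(4) = 2*(m^2 + m*(m + 7) + (m + 7)^2)/(m^3*(m + 7)^3)
(5) = -5.52*g - 1.45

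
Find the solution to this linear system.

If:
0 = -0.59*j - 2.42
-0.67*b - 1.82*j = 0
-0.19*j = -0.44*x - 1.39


Then:
b = 11.14
j = -4.10
x = -4.93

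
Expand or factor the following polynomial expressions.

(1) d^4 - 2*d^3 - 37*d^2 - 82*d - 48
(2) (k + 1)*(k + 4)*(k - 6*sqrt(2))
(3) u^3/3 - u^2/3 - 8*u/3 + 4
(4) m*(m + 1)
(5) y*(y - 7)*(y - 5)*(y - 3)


(1) = (d - 8)*(d + 1)*(d + 2)*(d + 3)
(2) = k^3 - 6*sqrt(2)*k^2 + 5*k^2 - 30*sqrt(2)*k + 4*k - 24*sqrt(2)
(3) = (u/3 + 1)*(u - 2)^2
(4) = m^2 + m
(5) = y^4 - 15*y^3 + 71*y^2 - 105*y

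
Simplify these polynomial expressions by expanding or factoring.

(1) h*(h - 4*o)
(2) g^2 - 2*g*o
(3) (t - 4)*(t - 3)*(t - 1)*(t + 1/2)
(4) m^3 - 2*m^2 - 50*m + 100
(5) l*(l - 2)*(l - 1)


(1) = h^2 - 4*h*o
(2) = g*(g - 2*o)
(3) = t^4 - 15*t^3/2 + 15*t^2 - 5*t/2 - 6
(4) = (m - 2)*(m - 5*sqrt(2))*(m + 5*sqrt(2))
(5) = l^3 - 3*l^2 + 2*l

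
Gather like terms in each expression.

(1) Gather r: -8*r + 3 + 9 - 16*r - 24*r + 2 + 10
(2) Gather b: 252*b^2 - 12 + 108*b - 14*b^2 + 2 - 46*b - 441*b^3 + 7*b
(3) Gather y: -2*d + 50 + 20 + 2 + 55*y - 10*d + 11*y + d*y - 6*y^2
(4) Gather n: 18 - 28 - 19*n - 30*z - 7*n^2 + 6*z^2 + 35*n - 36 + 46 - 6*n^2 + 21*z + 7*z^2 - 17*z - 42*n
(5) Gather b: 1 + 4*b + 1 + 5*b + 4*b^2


(1) = 24 - 48*r
(2) = -441*b^3 + 238*b^2 + 69*b - 10
(3) = -12*d - 6*y^2 + y*(d + 66) + 72
(4) = -13*n^2 - 26*n + 13*z^2 - 26*z
(5) = 4*b^2 + 9*b + 2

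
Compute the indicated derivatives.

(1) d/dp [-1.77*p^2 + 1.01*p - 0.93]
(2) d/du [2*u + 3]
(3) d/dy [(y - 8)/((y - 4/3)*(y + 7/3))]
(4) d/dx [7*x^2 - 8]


(1) = 1.01 - 3.54*p
(2) = 2
(3) = 9*(-9*y^2 + 144*y + 44)/(81*y^4 + 162*y^3 - 423*y^2 - 504*y + 784)
(4) = 14*x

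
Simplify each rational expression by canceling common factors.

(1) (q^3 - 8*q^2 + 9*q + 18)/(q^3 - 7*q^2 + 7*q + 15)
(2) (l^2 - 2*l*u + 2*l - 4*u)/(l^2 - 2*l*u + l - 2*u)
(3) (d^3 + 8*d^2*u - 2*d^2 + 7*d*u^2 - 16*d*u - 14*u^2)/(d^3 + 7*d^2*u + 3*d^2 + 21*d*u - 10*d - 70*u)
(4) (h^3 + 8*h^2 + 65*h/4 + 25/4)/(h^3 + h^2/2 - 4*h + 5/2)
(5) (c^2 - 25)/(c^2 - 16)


(1) = (q - 6)/(q - 5)
(2) = (l + 2)/(l + 1)
(3) = (d + u)/(d + 5)
(4) = (2*h^2 + 11*h + 5)/(2*h^2 - 4*h + 2)
(5) = (c^2 - 25)/(c^2 - 16)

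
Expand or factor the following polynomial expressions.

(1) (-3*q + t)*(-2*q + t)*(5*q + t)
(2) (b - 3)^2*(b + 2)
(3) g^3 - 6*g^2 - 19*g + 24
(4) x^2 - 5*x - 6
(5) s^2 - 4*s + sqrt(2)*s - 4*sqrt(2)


(1) = 30*q^3 - 19*q^2*t + t^3
(2) = b^3 - 4*b^2 - 3*b + 18
(3) = (g - 8)*(g - 1)*(g + 3)
(4) = (x - 6)*(x + 1)
(5) = (s - 4)*(s + sqrt(2))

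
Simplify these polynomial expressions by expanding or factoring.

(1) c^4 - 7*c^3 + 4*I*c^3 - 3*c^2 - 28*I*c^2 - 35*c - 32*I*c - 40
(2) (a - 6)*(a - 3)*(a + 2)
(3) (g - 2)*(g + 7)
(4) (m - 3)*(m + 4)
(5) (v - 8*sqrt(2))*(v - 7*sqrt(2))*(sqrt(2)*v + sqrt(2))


(1) = (c - 8)*(c + 5*I)*(-I*c - I)*(I*c + 1)
(2) = a^3 - 7*a^2 + 36
(3) = g^2 + 5*g - 14
(4) = m^2 + m - 12
(5) = sqrt(2)*v^3 - 30*v^2 + sqrt(2)*v^2 - 30*v + 112*sqrt(2)*v + 112*sqrt(2)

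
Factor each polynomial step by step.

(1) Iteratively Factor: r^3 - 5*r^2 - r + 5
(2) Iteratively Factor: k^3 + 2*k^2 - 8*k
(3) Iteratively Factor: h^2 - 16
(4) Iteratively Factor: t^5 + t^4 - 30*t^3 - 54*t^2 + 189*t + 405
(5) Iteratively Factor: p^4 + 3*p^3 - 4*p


(1) = (r - 1)*(r^2 - 4*r - 5) = (r - 5)*(r - 1)*(r + 1)
(2) = (k)*(k^2 + 2*k - 8) = k*(k + 4)*(k - 2)
(3) = (h - 4)*(h + 4)
(4) = (t - 3)*(t^4 + 4*t^3 - 18*t^2 - 108*t - 135) = (t - 3)*(t + 3)*(t^3 + t^2 - 21*t - 45) = (t - 5)*(t - 3)*(t + 3)*(t^2 + 6*t + 9) = (t - 5)*(t - 3)*(t + 3)^2*(t + 3)
(5) = (p - 1)*(p^3 + 4*p^2 + 4*p) = (p - 1)*(p + 2)*(p^2 + 2*p) = p*(p - 1)*(p + 2)*(p + 2)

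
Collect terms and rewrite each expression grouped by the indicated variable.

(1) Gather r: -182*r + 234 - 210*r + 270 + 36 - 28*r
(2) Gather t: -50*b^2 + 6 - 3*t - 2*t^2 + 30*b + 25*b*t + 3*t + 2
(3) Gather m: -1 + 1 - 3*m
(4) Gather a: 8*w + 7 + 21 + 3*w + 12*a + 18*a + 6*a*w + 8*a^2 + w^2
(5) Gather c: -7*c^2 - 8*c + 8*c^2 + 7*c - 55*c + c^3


(1) = 540 - 420*r
(2) = -50*b^2 + 25*b*t + 30*b - 2*t^2 + 8
(3) = -3*m
(4) = 8*a^2 + a*(6*w + 30) + w^2 + 11*w + 28
(5) = c^3 + c^2 - 56*c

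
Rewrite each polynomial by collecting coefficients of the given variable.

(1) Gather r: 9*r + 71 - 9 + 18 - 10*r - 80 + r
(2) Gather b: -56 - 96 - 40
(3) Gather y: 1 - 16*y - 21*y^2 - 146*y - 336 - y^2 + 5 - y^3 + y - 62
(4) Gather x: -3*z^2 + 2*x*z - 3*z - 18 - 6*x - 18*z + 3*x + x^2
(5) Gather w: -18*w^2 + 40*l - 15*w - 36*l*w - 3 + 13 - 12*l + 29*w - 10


(1) = 0
(2) = -192
(3) = -y^3 - 22*y^2 - 161*y - 392
(4) = x^2 + x*(2*z - 3) - 3*z^2 - 21*z - 18
(5) = 28*l - 18*w^2 + w*(14 - 36*l)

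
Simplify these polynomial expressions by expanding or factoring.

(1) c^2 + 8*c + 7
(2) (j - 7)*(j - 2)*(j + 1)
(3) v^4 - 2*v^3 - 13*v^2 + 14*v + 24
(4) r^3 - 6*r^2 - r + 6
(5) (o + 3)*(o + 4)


(1) = (c + 1)*(c + 7)
(2) = j^3 - 8*j^2 + 5*j + 14
(3) = (v - 4)*(v - 2)*(v + 1)*(v + 3)
(4) = (r - 6)*(r - 1)*(r + 1)
(5) = o^2 + 7*o + 12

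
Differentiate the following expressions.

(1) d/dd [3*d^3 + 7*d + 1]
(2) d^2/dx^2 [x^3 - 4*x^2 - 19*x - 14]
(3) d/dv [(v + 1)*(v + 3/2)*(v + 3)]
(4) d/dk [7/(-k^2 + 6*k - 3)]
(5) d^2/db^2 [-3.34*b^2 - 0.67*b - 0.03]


(1) = 9*d^2 + 7
(2) = 6*x - 8
(3) = 3*v^2 + 11*v + 9
(4) = 14*(k - 3)/(k^2 - 6*k + 3)^2
(5) = -6.68000000000000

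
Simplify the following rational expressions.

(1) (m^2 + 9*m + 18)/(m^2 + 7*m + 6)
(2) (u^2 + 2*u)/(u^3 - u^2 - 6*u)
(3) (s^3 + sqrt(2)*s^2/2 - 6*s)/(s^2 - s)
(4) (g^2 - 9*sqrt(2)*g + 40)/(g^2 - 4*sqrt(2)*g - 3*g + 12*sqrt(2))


(1) = (m + 3)/(m + 1)
(2) = 1/(u - 3)
(3) = (2*s^2 + sqrt(2)*s - 12)/(2*s - 2)
(4) = (g - 5*sqrt(2))/(g - 3)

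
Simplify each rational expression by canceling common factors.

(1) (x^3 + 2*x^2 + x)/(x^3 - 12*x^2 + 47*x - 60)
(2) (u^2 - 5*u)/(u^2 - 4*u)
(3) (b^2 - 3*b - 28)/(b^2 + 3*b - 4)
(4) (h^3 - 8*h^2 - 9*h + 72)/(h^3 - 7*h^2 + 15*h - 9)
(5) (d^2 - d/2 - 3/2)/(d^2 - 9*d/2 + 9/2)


(1) = (x^3 + 2*x^2 + x)/(x^3 - 12*x^2 + 47*x - 60)
(2) = (u - 5)/(u - 4)
(3) = (b - 7)/(b - 1)
(4) = (h^2 - 5*h - 24)/(h^2 - 4*h + 3)
(5) = (d + 1)/(d - 3)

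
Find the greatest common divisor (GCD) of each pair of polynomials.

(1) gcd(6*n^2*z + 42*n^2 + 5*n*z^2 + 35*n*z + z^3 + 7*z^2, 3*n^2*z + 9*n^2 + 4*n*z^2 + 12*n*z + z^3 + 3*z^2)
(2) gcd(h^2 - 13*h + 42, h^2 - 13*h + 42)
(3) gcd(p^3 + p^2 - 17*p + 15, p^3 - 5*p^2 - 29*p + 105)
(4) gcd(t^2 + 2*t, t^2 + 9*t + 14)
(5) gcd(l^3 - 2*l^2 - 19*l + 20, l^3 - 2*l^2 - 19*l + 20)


(1) = 3*n + z
(2) = h^2 - 13*h + 42
(3) = p^2 + 2*p - 15
(4) = gcd(t*(t + 2), (t + 2)*(t + 7)) = t + 2
(5) = gcd((l - 5)*(l - 1)*(l + 4), (l - 5)*(l - 1)*(l + 4)) = l^3 - 2*l^2 - 19*l + 20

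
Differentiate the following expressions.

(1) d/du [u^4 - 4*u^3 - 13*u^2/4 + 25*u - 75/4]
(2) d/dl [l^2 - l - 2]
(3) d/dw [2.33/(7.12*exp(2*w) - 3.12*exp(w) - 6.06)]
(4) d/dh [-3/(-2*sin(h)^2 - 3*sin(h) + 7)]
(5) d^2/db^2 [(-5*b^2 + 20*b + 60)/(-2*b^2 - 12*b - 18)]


(1) = 4*u^3 - 12*u^2 - 13*u/2 + 25
(2) = 2*l - 1
(3) = (7.2696 - 33.1792*exp(w))*exp(w)/(-7.12*exp(2*w) + 3.12*exp(w) + 6.06)^2
(4) = -3*(4*sin(h) + 3)*cos(h)/(-3*sin(h) + cos(2*h) + 6)^2
(5) = 5*(-10*b - 3)/(b^4 + 12*b^3 + 54*b^2 + 108*b + 81)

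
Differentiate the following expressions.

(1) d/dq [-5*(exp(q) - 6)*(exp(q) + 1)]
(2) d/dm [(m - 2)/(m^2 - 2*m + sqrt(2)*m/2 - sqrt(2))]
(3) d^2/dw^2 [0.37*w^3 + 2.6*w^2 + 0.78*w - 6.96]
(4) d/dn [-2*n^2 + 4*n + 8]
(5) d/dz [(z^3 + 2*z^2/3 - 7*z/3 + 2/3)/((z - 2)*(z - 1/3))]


(1) = (25 - 10*exp(q))*exp(q)
(2) = -2/(2*m^2 + 2*sqrt(2)*m + 1)
(3) = 2.22*w + 5.2
(4) = 4 - 4*n
(5) = z*(z - 4)/(z^2 - 4*z + 4)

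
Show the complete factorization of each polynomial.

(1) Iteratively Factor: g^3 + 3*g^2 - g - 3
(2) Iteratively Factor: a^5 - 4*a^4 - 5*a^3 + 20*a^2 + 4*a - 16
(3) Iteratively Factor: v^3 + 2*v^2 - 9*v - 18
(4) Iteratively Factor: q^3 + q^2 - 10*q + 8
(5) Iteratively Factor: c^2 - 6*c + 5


(1) = (g + 1)*(g^2 + 2*g - 3) = (g + 1)*(g + 3)*(g - 1)
(2) = (a - 1)*(a^4 - 3*a^3 - 8*a^2 + 12*a + 16) = (a - 2)*(a - 1)*(a^3 - a^2 - 10*a - 8) = (a - 2)*(a - 1)*(a + 2)*(a^2 - 3*a - 4) = (a - 4)*(a - 2)*(a - 1)*(a + 2)*(a + 1)
(3) = (v + 3)*(v^2 - v - 6) = (v - 3)*(v + 3)*(v + 2)
(4) = (q + 4)*(q^2 - 3*q + 2) = (q - 2)*(q + 4)*(q - 1)
(5) = (c - 5)*(c - 1)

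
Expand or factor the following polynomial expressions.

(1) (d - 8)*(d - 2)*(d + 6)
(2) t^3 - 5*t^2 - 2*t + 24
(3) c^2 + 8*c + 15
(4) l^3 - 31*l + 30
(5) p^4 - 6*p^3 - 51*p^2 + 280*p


(1) = d^3 - 4*d^2 - 44*d + 96
(2) = (t - 4)*(t - 3)*(t + 2)
(3) = (c + 3)*(c + 5)
(4) = (l - 5)*(l - 1)*(l + 6)
(5) = p*(p - 8)*(p - 5)*(p + 7)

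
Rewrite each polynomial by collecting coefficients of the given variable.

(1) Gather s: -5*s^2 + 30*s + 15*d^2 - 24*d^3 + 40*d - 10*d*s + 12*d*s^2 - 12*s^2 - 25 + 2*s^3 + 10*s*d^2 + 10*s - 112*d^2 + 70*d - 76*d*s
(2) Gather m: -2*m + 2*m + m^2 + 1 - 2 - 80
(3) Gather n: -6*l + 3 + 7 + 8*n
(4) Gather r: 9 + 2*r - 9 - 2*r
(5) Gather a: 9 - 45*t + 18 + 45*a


(1) = -24*d^3 - 97*d^2 + 110*d + 2*s^3 + s^2*(12*d - 17) + s*(10*d^2 - 86*d + 40) - 25
(2) = m^2 - 81
(3) = -6*l + 8*n + 10
(4) = 0
(5) = 45*a - 45*t + 27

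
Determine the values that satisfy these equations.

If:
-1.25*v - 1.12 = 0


Then:
v = -0.90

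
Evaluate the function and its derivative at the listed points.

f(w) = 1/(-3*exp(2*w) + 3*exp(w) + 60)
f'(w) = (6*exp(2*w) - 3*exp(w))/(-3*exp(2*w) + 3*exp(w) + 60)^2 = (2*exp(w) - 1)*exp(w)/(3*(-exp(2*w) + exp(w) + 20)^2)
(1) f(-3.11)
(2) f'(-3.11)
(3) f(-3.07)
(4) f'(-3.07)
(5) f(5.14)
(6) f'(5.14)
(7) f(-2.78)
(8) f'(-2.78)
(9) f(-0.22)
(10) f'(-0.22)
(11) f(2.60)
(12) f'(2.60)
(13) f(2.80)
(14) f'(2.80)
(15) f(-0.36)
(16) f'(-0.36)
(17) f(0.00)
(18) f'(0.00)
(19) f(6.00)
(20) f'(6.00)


(1) = 0.02
(2) = -0.00
(3) = 0.02
(4) = -0.00
(5) = -0.00
(6) = 0.00
(7) = 0.02
(8) = -0.00
(9) = 0.02
(10) = 0.00
(11) = -0.00
(12) = 0.01
(13) = -0.00
(14) = 0.00
(15) = 0.02
(16) = 0.00
(17) = 0.02
(18) = 0.00
(19) = -0.00
(20) = 0.00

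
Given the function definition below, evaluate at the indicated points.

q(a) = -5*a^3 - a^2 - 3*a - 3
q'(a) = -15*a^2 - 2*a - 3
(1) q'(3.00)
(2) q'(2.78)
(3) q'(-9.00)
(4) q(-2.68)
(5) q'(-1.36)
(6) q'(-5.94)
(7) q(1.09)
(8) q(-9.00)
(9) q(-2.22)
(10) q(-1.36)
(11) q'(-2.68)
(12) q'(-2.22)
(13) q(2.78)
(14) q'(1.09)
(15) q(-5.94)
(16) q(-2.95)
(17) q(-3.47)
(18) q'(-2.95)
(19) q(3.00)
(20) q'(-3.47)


(1) = -144.00
(2) = -124.49
(3) = -1200.00
(4) = 94.10
(5) = -28.02
(6) = -520.37
(7) = -13.93
(8) = 3588.00
(9) = 53.44
(10) = 11.81
(11) = -105.38
(12) = -72.49
(13) = -126.49
(14) = -23.00
(15) = 1027.46
(16) = 125.51
(17) = 204.28
(18) = -127.64
(19) = -156.00
(20) = -176.67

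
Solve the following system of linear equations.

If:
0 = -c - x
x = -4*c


Then:
c = 0
x = 0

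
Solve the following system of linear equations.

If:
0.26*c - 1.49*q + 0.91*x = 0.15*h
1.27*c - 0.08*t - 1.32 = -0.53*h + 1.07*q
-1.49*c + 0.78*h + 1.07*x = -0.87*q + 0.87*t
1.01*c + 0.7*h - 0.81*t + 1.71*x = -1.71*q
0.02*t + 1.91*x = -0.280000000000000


Then:
c = 0.16
h = 1.75
q = -0.24
t = 0.87
x = -0.16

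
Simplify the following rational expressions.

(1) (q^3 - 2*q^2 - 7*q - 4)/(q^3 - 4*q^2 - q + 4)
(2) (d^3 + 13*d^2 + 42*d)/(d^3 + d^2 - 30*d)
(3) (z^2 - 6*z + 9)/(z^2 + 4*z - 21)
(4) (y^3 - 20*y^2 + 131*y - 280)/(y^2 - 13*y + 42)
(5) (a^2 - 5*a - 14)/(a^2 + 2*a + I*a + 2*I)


(1) = (q + 1)/(q - 1)
(2) = (d + 7)/(d - 5)
(3) = (z - 3)/(z + 7)
(4) = (y^2 - 13*y + 40)/(y - 6)
(5) = (a - 7)/(a + I)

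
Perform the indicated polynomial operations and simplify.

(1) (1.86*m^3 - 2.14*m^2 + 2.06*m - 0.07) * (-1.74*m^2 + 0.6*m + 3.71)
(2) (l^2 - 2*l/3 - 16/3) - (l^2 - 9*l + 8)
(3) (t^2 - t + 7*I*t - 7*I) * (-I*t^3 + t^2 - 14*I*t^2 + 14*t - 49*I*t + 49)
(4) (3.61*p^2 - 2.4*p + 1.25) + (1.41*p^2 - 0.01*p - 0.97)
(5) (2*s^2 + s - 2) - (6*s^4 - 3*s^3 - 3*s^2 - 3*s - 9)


(1) = -3.2364*m^5 + 4.8396*m^4 + 2.0322*m^3 - 6.5816*m^2 + 7.6006*m - 0.2597
(2) = 25*l/3 - 40/3
(3) = -I*t^5 + 8*t^4 - 13*I*t^4 + 104*t^3 - 28*I*t^3 + 280*t^2 + 140*I*t^2 - 392*t + 245*I*t - 343*I
(4) = 5.02*p^2 - 2.41*p + 0.28
(5) = -6*s^4 + 3*s^3 + 5*s^2 + 4*s + 7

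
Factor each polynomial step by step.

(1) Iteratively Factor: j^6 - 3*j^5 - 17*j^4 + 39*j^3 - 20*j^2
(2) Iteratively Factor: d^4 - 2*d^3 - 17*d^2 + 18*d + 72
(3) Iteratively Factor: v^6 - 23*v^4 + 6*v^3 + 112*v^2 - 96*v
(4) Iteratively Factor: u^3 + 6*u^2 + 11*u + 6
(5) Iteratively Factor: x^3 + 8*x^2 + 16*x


(1) = (j - 5)*(j^5 + 2*j^4 - 7*j^3 + 4*j^2) = j*(j - 5)*(j^4 + 2*j^3 - 7*j^2 + 4*j) = j*(j - 5)*(j + 4)*(j^3 - 2*j^2 + j) = j^2*(j - 5)*(j + 4)*(j^2 - 2*j + 1) = j^2*(j - 5)*(j - 1)*(j + 4)*(j - 1)
(2) = (d + 3)*(d^3 - 5*d^2 - 2*d + 24) = (d - 3)*(d + 3)*(d^2 - 2*d - 8) = (d - 3)*(d + 2)*(d + 3)*(d - 4)
(3) = (v - 2)*(v^5 + 2*v^4 - 19*v^3 - 32*v^2 + 48*v) = (v - 2)*(v + 4)*(v^4 - 2*v^3 - 11*v^2 + 12*v) = (v - 2)*(v + 3)*(v + 4)*(v^3 - 5*v^2 + 4*v) = (v - 4)*(v - 2)*(v + 3)*(v + 4)*(v^2 - v) = (v - 4)*(v - 2)*(v - 1)*(v + 3)*(v + 4)*(v)
(4) = (u + 2)*(u^2 + 4*u + 3) = (u + 2)*(u + 3)*(u + 1)
(5) = (x + 4)*(x^2 + 4*x) = x*(x + 4)*(x + 4)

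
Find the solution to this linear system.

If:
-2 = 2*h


Then:
h = -1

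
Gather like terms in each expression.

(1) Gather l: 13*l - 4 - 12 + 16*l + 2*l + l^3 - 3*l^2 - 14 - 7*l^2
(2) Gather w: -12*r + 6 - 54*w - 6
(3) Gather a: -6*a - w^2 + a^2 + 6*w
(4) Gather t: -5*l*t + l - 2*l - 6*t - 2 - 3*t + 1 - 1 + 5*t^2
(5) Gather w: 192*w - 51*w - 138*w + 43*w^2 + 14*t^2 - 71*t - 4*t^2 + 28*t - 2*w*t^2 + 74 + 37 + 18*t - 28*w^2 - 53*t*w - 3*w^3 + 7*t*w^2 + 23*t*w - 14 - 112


(1) = l^3 - 10*l^2 + 31*l - 30
(2) = -12*r - 54*w
(3) = a^2 - 6*a - w^2 + 6*w
(4) = -l + 5*t^2 + t*(-5*l - 9) - 2
(5) = 10*t^2 - 25*t - 3*w^3 + w^2*(7*t + 15) + w*(-2*t^2 - 30*t + 3) - 15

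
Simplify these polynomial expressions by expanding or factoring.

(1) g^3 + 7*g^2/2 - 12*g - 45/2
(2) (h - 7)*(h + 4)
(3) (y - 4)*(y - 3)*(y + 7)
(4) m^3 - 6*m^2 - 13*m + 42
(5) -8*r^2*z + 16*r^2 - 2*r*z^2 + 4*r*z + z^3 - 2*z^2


(1) = (g - 3)*(g + 3/2)*(g + 5)
(2) = h^2 - 3*h - 28
(3) = y^3 - 37*y + 84
(4) = (m - 7)*(m - 2)*(m + 3)
(5) = (-4*r + z)*(2*r + z)*(z - 2)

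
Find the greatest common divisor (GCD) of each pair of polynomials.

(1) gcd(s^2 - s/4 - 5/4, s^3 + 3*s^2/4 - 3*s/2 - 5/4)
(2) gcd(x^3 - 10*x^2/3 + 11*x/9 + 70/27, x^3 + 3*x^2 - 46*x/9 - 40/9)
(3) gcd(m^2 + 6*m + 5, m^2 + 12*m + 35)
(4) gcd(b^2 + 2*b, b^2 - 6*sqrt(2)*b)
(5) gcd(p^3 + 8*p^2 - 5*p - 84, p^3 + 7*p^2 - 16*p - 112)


(1) = gcd((s - 5/4)*(s + 1), (s - 5/4)*(s + 1)^2) = s^2 - s/4 - 5/4
(2) = x^2 - x - 10/9
(3) = m + 5
(4) = gcd(b*(b + 2), b*(b - 6*sqrt(2))) = b
(5) = p^2 + 11*p + 28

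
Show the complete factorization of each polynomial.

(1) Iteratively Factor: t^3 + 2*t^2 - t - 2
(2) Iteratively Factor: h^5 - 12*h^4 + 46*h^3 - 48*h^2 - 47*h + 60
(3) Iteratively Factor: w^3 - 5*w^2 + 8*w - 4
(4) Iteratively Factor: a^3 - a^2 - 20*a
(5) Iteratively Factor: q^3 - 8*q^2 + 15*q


(1) = (t - 1)*(t^2 + 3*t + 2) = (t - 1)*(t + 1)*(t + 2)
(2) = (h - 4)*(h^4 - 8*h^3 + 14*h^2 + 8*h - 15) = (h - 5)*(h - 4)*(h^3 - 3*h^2 - h + 3) = (h - 5)*(h - 4)*(h - 3)*(h^2 - 1) = (h - 5)*(h - 4)*(h - 3)*(h + 1)*(h - 1)
(3) = (w - 2)*(w^2 - 3*w + 2) = (w - 2)^2*(w - 1)
(4) = (a)*(a^2 - a - 20) = a*(a + 4)*(a - 5)
(5) = (q - 5)*(q^2 - 3*q) = q*(q - 5)*(q - 3)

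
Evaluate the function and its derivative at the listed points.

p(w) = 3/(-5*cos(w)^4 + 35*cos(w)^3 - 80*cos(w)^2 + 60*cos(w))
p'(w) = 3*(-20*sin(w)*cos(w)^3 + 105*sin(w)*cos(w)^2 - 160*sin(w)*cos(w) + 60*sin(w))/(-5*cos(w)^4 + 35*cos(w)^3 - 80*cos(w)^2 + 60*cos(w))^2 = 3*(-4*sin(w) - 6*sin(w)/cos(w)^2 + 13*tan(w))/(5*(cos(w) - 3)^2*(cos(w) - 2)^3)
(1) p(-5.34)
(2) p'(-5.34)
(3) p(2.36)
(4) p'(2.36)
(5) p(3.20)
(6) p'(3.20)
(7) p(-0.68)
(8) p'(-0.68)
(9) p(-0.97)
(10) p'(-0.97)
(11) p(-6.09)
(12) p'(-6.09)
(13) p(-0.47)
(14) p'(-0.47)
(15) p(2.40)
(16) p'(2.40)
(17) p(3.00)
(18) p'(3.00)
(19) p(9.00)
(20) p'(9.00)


(1) = 0.21
(2) = -0.02
(3) = -0.03
(4) = 0.05
(5) = -0.02
(6) = -0.00
(7) = 0.23
(8) = 0.12
(9) = 0.21
(10) = 0.01
(11) = 0.29
(12) = -0.08
(13) = 0.26
(14) = 0.14
(15) = -0.03
(16) = 0.05
(17) = -0.02
(18) = 0.00
(19) = -0.02
(20) = 0.02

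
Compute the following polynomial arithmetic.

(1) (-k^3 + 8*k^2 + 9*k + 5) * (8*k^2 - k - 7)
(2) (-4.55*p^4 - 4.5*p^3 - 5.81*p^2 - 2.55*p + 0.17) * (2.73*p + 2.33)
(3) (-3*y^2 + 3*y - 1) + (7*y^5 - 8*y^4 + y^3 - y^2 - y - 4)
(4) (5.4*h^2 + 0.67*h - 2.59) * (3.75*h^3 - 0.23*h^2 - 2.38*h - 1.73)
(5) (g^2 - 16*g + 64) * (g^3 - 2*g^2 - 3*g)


(1) = -8*k^5 + 65*k^4 + 71*k^3 - 25*k^2 - 68*k - 35
(2) = -12.4215*p^5 - 22.8865*p^4 - 26.3463*p^3 - 20.4988*p^2 - 5.4774*p + 0.3961
(3) = 7*y^5 - 8*y^4 + y^3 - 4*y^2 + 2*y - 5
(4) = 20.25*h^5 + 1.2705*h^4 - 22.7186*h^3 - 10.3409*h^2 + 5.0051*h + 4.4807
(5) = g^5 - 18*g^4 + 93*g^3 - 80*g^2 - 192*g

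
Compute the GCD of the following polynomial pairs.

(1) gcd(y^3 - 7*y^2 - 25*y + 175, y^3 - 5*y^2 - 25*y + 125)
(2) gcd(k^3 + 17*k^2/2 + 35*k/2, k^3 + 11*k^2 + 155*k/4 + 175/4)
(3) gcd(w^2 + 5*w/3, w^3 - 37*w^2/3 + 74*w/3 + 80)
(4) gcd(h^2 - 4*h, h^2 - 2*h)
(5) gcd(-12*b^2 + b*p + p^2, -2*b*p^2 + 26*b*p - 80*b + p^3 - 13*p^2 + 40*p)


(1) = y^2 - 25
(2) = gcd(k*(k + 7/2)*(k + 5), (k + 5/2)*(k + 7/2)*(k + 5)) = k^2 + 17*k/2 + 35/2
(3) = w + 5/3
(4) = h
(5) = gcd((-3*b + p)*(4*b + p), (-2*b + p)*(p - 8)*(p - 5)) = 1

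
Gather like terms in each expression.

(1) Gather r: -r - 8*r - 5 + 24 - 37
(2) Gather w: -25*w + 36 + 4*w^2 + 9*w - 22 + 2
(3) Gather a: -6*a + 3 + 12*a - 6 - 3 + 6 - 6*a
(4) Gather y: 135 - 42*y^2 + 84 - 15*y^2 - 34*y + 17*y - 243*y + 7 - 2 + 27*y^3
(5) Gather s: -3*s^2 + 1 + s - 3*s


(1) = -9*r - 18
(2) = 4*w^2 - 16*w + 16
(3) = 0
(4) = 27*y^3 - 57*y^2 - 260*y + 224
(5) = -3*s^2 - 2*s + 1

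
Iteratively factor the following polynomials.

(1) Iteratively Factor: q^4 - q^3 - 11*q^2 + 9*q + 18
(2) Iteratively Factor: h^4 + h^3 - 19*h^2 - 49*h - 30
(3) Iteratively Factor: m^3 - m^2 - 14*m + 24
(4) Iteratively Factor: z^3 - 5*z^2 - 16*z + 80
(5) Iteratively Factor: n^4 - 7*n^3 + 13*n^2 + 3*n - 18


(1) = (q - 2)*(q^3 + q^2 - 9*q - 9) = (q - 2)*(q + 3)*(q^2 - 2*q - 3) = (q - 2)*(q + 1)*(q + 3)*(q - 3)
(2) = (h + 1)*(h^3 - 19*h - 30) = (h + 1)*(h + 2)*(h^2 - 2*h - 15) = (h - 5)*(h + 1)*(h + 2)*(h + 3)
(3) = (m - 2)*(m^2 + m - 12) = (m - 3)*(m - 2)*(m + 4)
(4) = (z - 4)*(z^2 - z - 20) = (z - 5)*(z - 4)*(z + 4)
(5) = (n - 2)*(n^3 - 5*n^2 + 3*n + 9) = (n - 3)*(n - 2)*(n^2 - 2*n - 3) = (n - 3)*(n - 2)*(n + 1)*(n - 3)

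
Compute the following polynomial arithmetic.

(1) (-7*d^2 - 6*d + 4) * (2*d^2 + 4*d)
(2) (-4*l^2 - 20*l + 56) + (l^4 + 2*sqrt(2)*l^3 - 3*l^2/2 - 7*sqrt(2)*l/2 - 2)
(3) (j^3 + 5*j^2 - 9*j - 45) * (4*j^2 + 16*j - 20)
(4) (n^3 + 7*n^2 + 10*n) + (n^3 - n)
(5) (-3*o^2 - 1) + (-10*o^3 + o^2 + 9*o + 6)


(1) = -14*d^4 - 40*d^3 - 16*d^2 + 16*d
(2) = l^4 + 2*sqrt(2)*l^3 - 11*l^2/2 - 20*l - 7*sqrt(2)*l/2 + 54
(3) = 4*j^5 + 36*j^4 + 24*j^3 - 424*j^2 - 540*j + 900
(4) = 2*n^3 + 7*n^2 + 9*n
(5) = -10*o^3 - 2*o^2 + 9*o + 5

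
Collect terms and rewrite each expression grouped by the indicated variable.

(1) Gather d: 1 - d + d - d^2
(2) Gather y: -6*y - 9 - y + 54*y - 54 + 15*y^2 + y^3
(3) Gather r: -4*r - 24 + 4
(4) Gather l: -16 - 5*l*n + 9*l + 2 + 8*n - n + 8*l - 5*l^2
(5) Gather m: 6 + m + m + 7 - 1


(1) = 1 - d^2
(2) = y^3 + 15*y^2 + 47*y - 63
(3) = -4*r - 20
(4) = -5*l^2 + l*(17 - 5*n) + 7*n - 14
(5) = 2*m + 12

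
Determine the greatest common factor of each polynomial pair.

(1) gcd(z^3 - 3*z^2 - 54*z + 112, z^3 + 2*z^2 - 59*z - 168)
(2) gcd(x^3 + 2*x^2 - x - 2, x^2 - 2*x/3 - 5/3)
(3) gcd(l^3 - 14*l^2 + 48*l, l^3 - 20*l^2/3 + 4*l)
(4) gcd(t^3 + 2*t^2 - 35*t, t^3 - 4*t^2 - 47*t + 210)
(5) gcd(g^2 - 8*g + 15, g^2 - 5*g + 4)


(1) = gcd((z - 8)*(z - 2)*(z + 7), (z - 8)*(z + 3)*(z + 7)) = z^2 - z - 56
(2) = gcd((x - 1)*(x + 1)*(x + 2), (x - 5/3)*(x + 1)) = x + 1
(3) = gcd(l*(l - 8)*(l - 6), l*(l - 6)*(l - 2/3)) = l^2 - 6*l
(4) = t^2 + 2*t - 35
(5) = gcd((g - 5)*(g - 3), (g - 4)*(g - 1)) = 1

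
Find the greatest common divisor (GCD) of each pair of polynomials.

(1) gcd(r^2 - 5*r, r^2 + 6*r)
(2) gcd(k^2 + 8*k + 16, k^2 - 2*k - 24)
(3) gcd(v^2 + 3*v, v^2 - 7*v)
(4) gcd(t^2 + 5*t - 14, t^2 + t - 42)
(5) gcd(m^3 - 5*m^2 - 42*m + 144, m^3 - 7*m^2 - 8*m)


(1) = r
(2) = k + 4
(3) = v
(4) = t + 7
(5) = m - 8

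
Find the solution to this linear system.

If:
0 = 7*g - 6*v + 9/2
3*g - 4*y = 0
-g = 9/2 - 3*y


Then:
g = 18/5
v = 99/20
y = 27/10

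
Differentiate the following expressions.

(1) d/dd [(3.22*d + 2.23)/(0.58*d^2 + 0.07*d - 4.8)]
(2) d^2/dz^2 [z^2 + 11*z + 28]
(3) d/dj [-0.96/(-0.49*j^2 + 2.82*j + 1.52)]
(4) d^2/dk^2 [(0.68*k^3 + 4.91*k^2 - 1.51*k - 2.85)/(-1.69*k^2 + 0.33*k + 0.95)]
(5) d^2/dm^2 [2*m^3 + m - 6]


(1) = (1.8676*d^2 + 0.2254*d - (1.16*d + 0.07)*(3.22*d + 2.23) - 15.456)/(0.58*d^2 + 0.07*d - 4.8)^2
(2) = 2
(3) = (2.7072 - 0.9408*j)/(-0.49*j^2 + 2.82*j + 1.52)^2
(4) = (0.817224*k^3 + 0.2622*k^2 + 1.32696*k - 0.03724)/(4.826809*k^6 - 2.827539*k^5 - 7.587762*k^4 + 3.142953*k^3 + 4.26531*k^2 - 0.893475*k - 0.857375)
(5) = 12*m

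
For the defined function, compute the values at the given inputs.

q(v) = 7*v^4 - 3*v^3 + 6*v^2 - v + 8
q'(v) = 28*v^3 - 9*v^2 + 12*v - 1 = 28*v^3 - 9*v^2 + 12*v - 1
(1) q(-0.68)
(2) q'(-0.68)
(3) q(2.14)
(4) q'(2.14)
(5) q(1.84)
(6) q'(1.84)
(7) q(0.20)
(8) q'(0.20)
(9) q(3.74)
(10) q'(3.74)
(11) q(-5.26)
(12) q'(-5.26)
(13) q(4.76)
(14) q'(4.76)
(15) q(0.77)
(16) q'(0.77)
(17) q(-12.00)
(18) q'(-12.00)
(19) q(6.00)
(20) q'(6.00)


(1) = 13.89
(2) = -22.13
(3) = 150.75
(4) = 257.87
(5) = 88.02
(6) = 165.04
(7) = 8.03
(8) = 1.26
(9) = 1300.82
(10) = 1382.77
(11) = 5974.33
(12) = -4388.01
(13) = 3409.20
(14) = 2872.01
(15) = 11.88
(16) = 15.69
(17) = 151220.00
(18) = -49825.00
(19) = 8642.00
(20) = 5795.00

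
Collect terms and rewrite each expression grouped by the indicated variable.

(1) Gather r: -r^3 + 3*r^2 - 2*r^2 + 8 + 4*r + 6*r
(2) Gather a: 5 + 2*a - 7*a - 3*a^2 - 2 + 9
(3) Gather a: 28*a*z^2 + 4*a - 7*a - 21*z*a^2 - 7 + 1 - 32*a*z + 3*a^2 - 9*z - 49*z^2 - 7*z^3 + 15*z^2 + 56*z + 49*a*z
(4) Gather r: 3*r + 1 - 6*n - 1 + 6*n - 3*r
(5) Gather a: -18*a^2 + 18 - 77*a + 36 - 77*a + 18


(1) = -r^3 + r^2 + 10*r + 8
(2) = -3*a^2 - 5*a + 12
(3) = a^2*(3 - 21*z) + a*(28*z^2 + 17*z - 3) - 7*z^3 - 34*z^2 + 47*z - 6
(4) = 0
(5) = -18*a^2 - 154*a + 72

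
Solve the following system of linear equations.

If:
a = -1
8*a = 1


Then:
No Solution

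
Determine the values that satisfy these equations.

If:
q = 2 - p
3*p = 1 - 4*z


Then:
p = 1/3 - 4*z/3
q = 4*z/3 + 5/3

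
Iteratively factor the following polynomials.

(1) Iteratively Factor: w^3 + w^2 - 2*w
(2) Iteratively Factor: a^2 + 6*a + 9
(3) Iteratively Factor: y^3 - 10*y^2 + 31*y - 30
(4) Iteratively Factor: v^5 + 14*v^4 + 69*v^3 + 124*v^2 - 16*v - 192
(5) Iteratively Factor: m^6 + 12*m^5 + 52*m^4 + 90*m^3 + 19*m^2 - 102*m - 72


(1) = (w - 1)*(w^2 + 2*w) = (w - 1)*(w + 2)*(w)
(2) = (a + 3)*(a + 3)
(3) = (y - 2)*(y^2 - 8*y + 15) = (y - 3)*(y - 2)*(y - 5)
(4) = (v + 4)*(v^4 + 10*v^3 + 29*v^2 + 8*v - 48) = (v + 3)*(v + 4)*(v^3 + 7*v^2 + 8*v - 16) = (v - 1)*(v + 3)*(v + 4)*(v^2 + 8*v + 16) = (v - 1)*(v + 3)*(v + 4)^2*(v + 4)
(5) = (m - 1)*(m^5 + 13*m^4 + 65*m^3 + 155*m^2 + 174*m + 72) = (m - 1)*(m + 2)*(m^4 + 11*m^3 + 43*m^2 + 69*m + 36) = (m - 1)*(m + 2)*(m + 3)*(m^3 + 8*m^2 + 19*m + 12) = (m - 1)*(m + 2)*(m + 3)*(m + 4)*(m^2 + 4*m + 3) = (m - 1)*(m + 2)*(m + 3)^2*(m + 4)*(m + 1)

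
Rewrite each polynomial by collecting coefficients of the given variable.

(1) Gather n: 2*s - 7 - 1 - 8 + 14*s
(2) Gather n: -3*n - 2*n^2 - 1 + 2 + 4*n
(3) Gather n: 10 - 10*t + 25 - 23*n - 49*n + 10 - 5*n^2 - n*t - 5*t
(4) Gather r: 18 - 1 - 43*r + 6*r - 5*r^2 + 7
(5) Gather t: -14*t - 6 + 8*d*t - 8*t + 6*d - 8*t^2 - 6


(1) = 16*s - 16
(2) = -2*n^2 + n + 1
(3) = -5*n^2 + n*(-t - 72) - 15*t + 45
(4) = -5*r^2 - 37*r + 24
(5) = 6*d - 8*t^2 + t*(8*d - 22) - 12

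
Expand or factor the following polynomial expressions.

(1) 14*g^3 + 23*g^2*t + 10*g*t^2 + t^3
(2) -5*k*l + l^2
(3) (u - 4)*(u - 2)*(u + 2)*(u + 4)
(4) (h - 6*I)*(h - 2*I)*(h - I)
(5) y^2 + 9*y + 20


(1) = (g + t)*(2*g + t)*(7*g + t)
(2) = l*(-5*k + l)
(3) = u^4 - 20*u^2 + 64
(4) = h^3 - 9*I*h^2 - 20*h + 12*I
(5) = (y + 4)*(y + 5)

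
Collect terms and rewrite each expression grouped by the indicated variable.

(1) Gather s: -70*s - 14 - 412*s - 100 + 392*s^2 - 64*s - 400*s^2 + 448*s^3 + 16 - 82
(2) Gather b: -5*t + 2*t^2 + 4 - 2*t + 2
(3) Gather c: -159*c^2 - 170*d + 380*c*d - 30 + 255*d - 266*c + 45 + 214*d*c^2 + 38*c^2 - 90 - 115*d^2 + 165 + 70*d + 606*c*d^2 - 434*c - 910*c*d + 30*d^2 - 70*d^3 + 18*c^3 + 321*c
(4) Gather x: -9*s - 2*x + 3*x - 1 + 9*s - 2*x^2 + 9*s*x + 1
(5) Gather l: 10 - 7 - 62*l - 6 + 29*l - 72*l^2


(1) = 448*s^3 - 8*s^2 - 546*s - 180
(2) = 2*t^2 - 7*t + 6
(3) = 18*c^3 + c^2*(214*d - 121) + c*(606*d^2 - 530*d - 379) - 70*d^3 - 85*d^2 + 155*d + 90
(4) = -2*x^2 + x*(9*s + 1)
(5) = -72*l^2 - 33*l - 3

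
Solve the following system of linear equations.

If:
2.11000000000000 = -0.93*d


Then:
d = -2.27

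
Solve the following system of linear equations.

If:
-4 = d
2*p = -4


Then:
d = -4
p = -2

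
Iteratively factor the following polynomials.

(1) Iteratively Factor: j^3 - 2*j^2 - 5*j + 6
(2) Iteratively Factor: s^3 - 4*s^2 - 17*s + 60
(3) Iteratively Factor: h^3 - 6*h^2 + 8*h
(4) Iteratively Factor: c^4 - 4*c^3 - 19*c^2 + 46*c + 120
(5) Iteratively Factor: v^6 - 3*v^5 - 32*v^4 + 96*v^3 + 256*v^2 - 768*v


(1) = (j + 2)*(j^2 - 4*j + 3) = (j - 3)*(j + 2)*(j - 1)
(2) = (s - 5)*(s^2 + s - 12) = (s - 5)*(s + 4)*(s - 3)
(3) = (h - 2)*(h^2 - 4*h) = h*(h - 2)*(h - 4)
(4) = (c - 4)*(c^3 - 19*c - 30) = (c - 4)*(c + 2)*(c^2 - 2*c - 15) = (c - 4)*(c + 2)*(c + 3)*(c - 5)
(5) = (v - 4)*(v^5 + v^4 - 28*v^3 - 16*v^2 + 192*v) = (v - 4)*(v + 4)*(v^4 - 3*v^3 - 16*v^2 + 48*v) = (v - 4)^2*(v + 4)*(v^3 + v^2 - 12*v) = (v - 4)^2*(v - 3)*(v + 4)*(v^2 + 4*v) = v*(v - 4)^2*(v - 3)*(v + 4)*(v + 4)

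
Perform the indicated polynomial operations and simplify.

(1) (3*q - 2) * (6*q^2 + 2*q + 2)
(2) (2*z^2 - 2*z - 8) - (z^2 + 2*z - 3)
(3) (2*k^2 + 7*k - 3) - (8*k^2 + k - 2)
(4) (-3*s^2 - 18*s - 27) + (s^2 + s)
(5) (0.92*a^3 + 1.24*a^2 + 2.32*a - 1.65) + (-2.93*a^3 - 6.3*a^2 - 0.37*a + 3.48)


(1) = 18*q^3 - 6*q^2 + 2*q - 4
(2) = z^2 - 4*z - 5
(3) = -6*k^2 + 6*k - 1
(4) = -2*s^2 - 17*s - 27
(5) = -2.01*a^3 - 5.06*a^2 + 1.95*a + 1.83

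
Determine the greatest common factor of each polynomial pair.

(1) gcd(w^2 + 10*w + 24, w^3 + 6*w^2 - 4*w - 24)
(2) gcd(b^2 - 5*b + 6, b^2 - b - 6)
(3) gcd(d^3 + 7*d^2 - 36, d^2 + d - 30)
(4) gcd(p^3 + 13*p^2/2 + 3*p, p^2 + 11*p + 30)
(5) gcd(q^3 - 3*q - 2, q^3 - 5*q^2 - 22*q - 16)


(1) = w + 6
(2) = b - 3
(3) = d + 6
(4) = gcd(p*(p + 1/2)*(p + 6), (p + 5)*(p + 6)) = p + 6
(5) = q + 1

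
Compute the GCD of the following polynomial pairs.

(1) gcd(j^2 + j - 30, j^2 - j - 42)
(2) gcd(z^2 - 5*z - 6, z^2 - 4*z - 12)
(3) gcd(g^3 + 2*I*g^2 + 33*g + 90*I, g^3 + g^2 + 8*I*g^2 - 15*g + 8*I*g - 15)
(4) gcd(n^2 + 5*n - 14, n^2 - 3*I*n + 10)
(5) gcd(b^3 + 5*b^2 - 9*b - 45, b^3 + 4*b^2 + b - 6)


(1) = j + 6
(2) = z - 6
(3) = gcd((g - 6*I)*(g + 3*I)*(g + 5*I), (g + 1)*(g + 3*I)*(g + 5*I)) = g^2 + 8*I*g - 15
(4) = gcd((n - 2)*(n + 7), (n - 5*I)*(n + 2*I)) = 1
(5) = gcd((b - 3)*(b + 3)*(b + 5), (b - 1)*(b + 2)*(b + 3)) = b + 3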